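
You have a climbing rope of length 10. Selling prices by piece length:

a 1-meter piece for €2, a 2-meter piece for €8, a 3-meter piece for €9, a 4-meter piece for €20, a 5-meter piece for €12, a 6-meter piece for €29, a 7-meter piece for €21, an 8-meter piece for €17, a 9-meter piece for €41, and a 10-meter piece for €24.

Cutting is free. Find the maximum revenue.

49

Consider every possible first cut. r[k] is the best of p[i]+r[k−i] over all sellable i≤k.
r[1] = 2
r[2] = 8
r[3] = 10  (first piece 1, then r[2]=8)
r[4] = 20
r[5] = 22  (first piece 1, then r[4]=20)
r[6] = 29
r[7] = 31  (first piece 1, then r[6]=29)
r[8] = 40  (first piece 4, then r[4]=20)
r[9] = 42  (first piece 1, then r[8]=40)
r[10] = 49  (first piece 4, then r[6]=29)
One optimal cutting: 6 + 4 → €29 + €20 = €49.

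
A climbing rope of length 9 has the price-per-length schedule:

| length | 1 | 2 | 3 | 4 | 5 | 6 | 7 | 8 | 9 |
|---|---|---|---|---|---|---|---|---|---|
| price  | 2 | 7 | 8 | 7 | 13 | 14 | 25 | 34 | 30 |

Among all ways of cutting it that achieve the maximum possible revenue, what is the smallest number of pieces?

Build r[k] bottom-up: r[k] = max over allowed piece i of (p[i] + r[k−i]).
r[1] = 2
r[2] = max(2+2, 7+0) = 7
r[3] = max(2+7, 7+2, 8+0) = 9
r[4] = max(2+9, 7+7, 8+2, 7+0) = 14
r[5] = max(2+14, 7+9, 8+7, 7+2, 13+0) = 16
r[6] = max(2+16, 7+14, 8+9, 7+7, 13+2, 14+0) = 21
r[7] = max(2+21, 7+16, 8+14, …, 14+2, 25+0) = 25
r[8] = max(2+25, 7+21, 8+16, …, 25+2, 34+0) = 34
r[9] = max(2+34, 7+25, 8+21, …, 34+2, 30+0) = 36
Maximum revenue is €36.
Now minimize piece count subject to staying optimal: for each k, pieces[k] = 1 + min over i with p[i]+r[k−i]=r[k] of pieces[k−i].
pieces[6] = 3
pieces[7] = 1
pieces[8] = 1
pieces[9] = 2

2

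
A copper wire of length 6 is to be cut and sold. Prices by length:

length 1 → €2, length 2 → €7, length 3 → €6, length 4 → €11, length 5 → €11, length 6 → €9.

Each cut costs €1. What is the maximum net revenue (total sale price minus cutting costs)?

Build r[k] bottom-up: r[k] = max over allowed piece i of (p[i] + r[k−i]) − 1 per cut.
r[1] = 2
r[2] = 7
r[3] = 8  (first piece 1, then r[2]=7)
r[4] = 13  (first piece 2, then r[2]=7)
r[5] = 14  (first piece 1, then r[4]=13)
r[6] = 19  (first piece 2, then r[4]=13)
One optimal plan: pieces 2 + 2 + 2 (2 cuts) → €21 − €2 = €19.

19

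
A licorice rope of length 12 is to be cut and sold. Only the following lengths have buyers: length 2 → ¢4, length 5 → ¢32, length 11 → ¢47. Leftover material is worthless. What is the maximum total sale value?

68

Build f[k] bottom-up: f[k] = max over allowed piece i of (p[i] + f[k−i]).
f[1] = 0
f[2] = 4
f[3] = 4
f[4] = 8  (first piece 2, then f[2]=4)
f[5] = 32
f[6] = 32
f[7] = 36  (first piece 2, then f[5]=32)
f[8] = 36
f[9] = 40  (first piece 2, then f[7]=36)
f[10] = 64  (first piece 5, then f[5]=32)
f[11] = 64
f[12] = 68  (first piece 2, then f[10]=64)
One optimal cutting: 5 + 5 + 2 → ¢68.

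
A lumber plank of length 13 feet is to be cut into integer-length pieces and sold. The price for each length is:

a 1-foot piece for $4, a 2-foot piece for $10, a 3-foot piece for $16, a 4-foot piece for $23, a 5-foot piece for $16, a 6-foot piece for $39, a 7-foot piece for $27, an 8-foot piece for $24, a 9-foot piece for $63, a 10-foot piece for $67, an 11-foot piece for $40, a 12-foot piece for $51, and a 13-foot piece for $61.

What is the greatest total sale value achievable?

Consider every possible first cut. v[k] is the best of p[i]+v[k−i] over all sellable i≤k.
v[1] = 4
v[2] = 10
v[3] = 16
v[4] = 23
v[5] = 27  (first piece 1, then v[4]=23)
v[6] = 39
v[7] = 43  (first piece 1, then v[6]=39)
v[8] = 49  (first piece 2, then v[6]=39)
v[9] = 63
v[10] = 67  (first piece 1, then v[9]=63)
v[11] = 73  (first piece 2, then v[9]=63)
v[12] = 79  (first piece 3, then v[9]=63)
v[13] = 86  (first piece 4, then v[9]=63)
One optimal cutting: 9 + 4 → $63 + $23 = $86.

86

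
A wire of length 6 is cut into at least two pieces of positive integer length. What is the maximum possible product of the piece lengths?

Let f[k] be the best product for length k (with at least one cut). For each first piece i, the rest contributes max(k−i, f[k−i]).
f[2] = 1·max(1,0) = 1·1 = 1
f[3] = max(1·2, 2·1) = 2
f[4] = max(1·3, 2·2, 3·1) = 4
f[5] = max(1·4, 2·3, 3·2, 4·1) = 6
f[6] = max(1·6, 2·4, 3·3, 4·2, 5·1) = 9
One optimal split: 3 + 3; product 3·3 = 9.

9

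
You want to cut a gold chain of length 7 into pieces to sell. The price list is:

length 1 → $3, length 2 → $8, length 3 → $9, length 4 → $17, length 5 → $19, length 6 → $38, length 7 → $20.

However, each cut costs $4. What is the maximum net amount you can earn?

37

Build net[k] bottom-up: net[k] = max over allowed piece i of (p[i] + net[k−i]) − 4 per cut.
net[1] = 3
net[2] = max(3+3-4, 8+0) = 8
net[3] = max(3+8-4, 8+3-4, 9+0) = 9
net[4] = max(3+9-4, 8+8-4, 9+3-4, 17+0) = 17
net[5] = max(3+17-4, 8+9-4, 9+8-4, 17+3-4, 19+0) = 19
net[6] = max(3+19-4, 8+17-4, 9+9-4, 17+8-4, 19+3-4, 38+0) = 38
net[7] = max(3+38-4, 8+19-4, 9+17-4, …, 38+3-4, 20+0) = 37
One optimal plan: pieces 6 + 1 (1 cut) → $41 − $4 = $37.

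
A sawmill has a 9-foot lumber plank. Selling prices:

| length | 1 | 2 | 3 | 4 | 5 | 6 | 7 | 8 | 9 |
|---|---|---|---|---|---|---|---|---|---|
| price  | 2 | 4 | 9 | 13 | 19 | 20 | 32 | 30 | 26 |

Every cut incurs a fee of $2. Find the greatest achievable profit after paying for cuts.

34

Let net[k] be the best obtainable value from length k. For each k, try every first piece i and keep the best of price[i] + net[k−i] minus the 2 cut fee when i<k.
net[1] = 2
net[2] = max(2+2-2, 4+0) = 4
net[3] = max(2+4-2, 4+2-2, 9+0) = 9
net[4] = max(2+9-2, 4+4-2, 9+2-2, 13+0) = 13
net[5] = max(2+13-2, 4+9-2, 9+4-2, 13+2-2, 19+0) = 19
net[6] = max(2+19-2, 4+13-2, 9+9-2, 13+4-2, 19+2-2, 20+0) = 20
net[7] = max(2+20-2, 4+19-2, 9+13-2, …, 20+2-2, 32+0) = 32
net[8] = max(2+32-2, 4+20-2, 9+19-2, …, 32+2-2, 30+0) = 32
net[9] = max(2+32-2, 4+32-2, 9+20-2, …, 30+2-2, 26+0) = 34
One optimal plan: pieces 7 + 2 (1 cut) → $36 − $2 = $34.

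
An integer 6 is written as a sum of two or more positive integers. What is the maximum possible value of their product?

9

Fill P[k] for k=2..6: at each k try every first piece i and multiply by the better of (k−i) uncut or P[k−i].
P[2] = 1*max(1,0) = 1*1 = 1
P[3] = 1*max(2,1) = 1*2 = 2
P[4] = 2*max(2,1) = 2*2 = 4
P[5] = 2*max(3,2) = 2*3 = 6
P[6] = 3*max(3,2) = 3*3 = 9
One optimal split: 3 + 3; product 3*3 = 9.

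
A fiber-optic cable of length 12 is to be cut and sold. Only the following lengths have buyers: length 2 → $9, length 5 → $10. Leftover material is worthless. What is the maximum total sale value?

Let r[k] be the best obtainable value from length k. For each k, try every first piece i and keep the best of price[i] + r[k−i].
r[1] = 0
r[2] = 9
r[3] = 9
r[4] = 18  (first piece 2, then r[2]=9)
r[5] = 18
r[6] = 27  (first piece 2, then r[4]=18)
r[7] = 27
r[8] = 36  (first piece 2, then r[6]=27)
r[9] = 36
r[10] = 45  (first piece 2, then r[8]=36)
r[11] = 45
r[12] = 54  (first piece 2, then r[10]=45)
One optimal cutting: 2 + 2 + 2 + 2 + 2 + 2 → $54.

54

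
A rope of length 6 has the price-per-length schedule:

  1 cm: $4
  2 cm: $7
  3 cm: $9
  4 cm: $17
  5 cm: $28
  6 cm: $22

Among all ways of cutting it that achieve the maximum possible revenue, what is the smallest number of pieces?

2

Build r[k] bottom-up: r[k] = max over allowed piece i of (p[i] + r[k−i]).
r[1] = 4
r[2] = max(4+4, 7+0) = 8
r[3] = max(4+8, 7+4, 9+0) = 12
r[4] = max(4+12, 7+8, 9+4, 17+0) = 17
r[5] = max(4+17, 7+12, 9+8, 17+4, 28+0) = 28
r[6] = max(4+28, 7+17, 9+12, 17+8, 28+4, 22+0) = 32
Maximum revenue is $32.
Now minimize piece count subject to staying optimal: for each k, pieces[k] = 1 + min over i with p[i]+r[k−i]=r[k] of pieces[k−i].
pieces[3] = 3
pieces[4] = 1
pieces[5] = 1
pieces[6] = 2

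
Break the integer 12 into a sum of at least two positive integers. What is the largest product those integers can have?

81

Let g[k] be the best product for length k (with at least one cut). For each first piece i, the rest contributes max(k−i, g[k−i]).
Small cases: g[2]=1, g[3]=2, g[4]=4.
g[5] = 2·max(3,2) = 2·3 = 6
g[6] = 3·max(3,2) = 3·3 = 9
g[7] = 2·max(5,6) = 2·6 = 12
g[8] = 2·max(6,9) = 2·9 = 18
g[9] = 3·max(6,9) = 3·9 = 27
g[10] = 2·max(8,18) = 2·18 = 36
g[11] = 2·max(9,27) = 2·27 = 54
g[12] = 3·max(9,27) = 3·27 = 81
One optimal split: 3 + 3 + 3 + 3; product 3·3·3·3 = 81.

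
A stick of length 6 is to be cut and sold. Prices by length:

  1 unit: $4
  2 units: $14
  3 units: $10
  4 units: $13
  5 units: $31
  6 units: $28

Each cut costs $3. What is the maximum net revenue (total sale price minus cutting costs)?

Build net[k] bottom-up: net[k] = max over allowed piece i of (p[i] + net[k−i]) − 3 per cut.
net[1] = 4
net[2] = max(4+4-3, 14+0) = 14
net[3] = max(4+14-3, 14+4-3, 10+0) = 15
net[4] = max(4+15-3, 14+14-3, 10+4-3, 13+0) = 25
net[5] = max(4+25-3, 14+15-3, 10+14-3, 13+4-3, 31+0) = 31
net[6] = max(4+31-3, 14+25-3, 10+15-3, 13+14-3, 31+4-3, 28+0) = 36
One optimal plan: pieces 2 + 2 + 2 (2 cuts) → $42 − $6 = $36.

36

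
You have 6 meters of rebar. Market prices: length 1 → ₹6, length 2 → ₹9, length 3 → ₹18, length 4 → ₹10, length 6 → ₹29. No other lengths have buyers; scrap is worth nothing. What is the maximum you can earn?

Build best[k] bottom-up: best[k] = max over allowed piece i of (p[i] + best[k−i]).
best[1] = 6
best[2] = max(6+6, 9+0) = 12
best[3] = max(6+12, 9+6, 18+0) = 18
best[4] = max(6+18, 9+12, 18+6, 10+0) = 24
best[5] = max(6+24, 9+18, 18+12, 10+6) = 30
best[6] = max(6+30, 9+24, 18+18, 10+12, 29+0) = 36
One optimal cutting: 1 + 1 + 1 + 1 + 1 + 1 → ₹36.

36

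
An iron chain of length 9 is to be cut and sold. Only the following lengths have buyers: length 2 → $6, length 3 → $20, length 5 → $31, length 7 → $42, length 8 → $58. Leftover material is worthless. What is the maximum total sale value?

60

Let f[k] be the best obtainable value from length k. For each k, try every first piece i and keep the best of price[i] + f[k−i].
f[1] = 0
f[2] = 6
f[3] = 20
f[4] = 20
f[5] = 31
f[6] = 40  (first piece 3, then f[3]=20)
f[7] = 42
f[8] = 58
f[9] = 60  (first piece 3, then f[6]=40)
One optimal cutting: 3 + 3 + 3 → $60.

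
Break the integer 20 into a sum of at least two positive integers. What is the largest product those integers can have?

1458

Let prod[k] be the best product for length k (with at least one cut). For each first piece i, the rest contributes max(k−i, prod[k−i]).
Small cases: prod[2]=1, prod[3]=2, prod[4]=4, prod[5]=6, prod[6]=9, prod[7]=12, prod[8]=18, prod[9]=27, prod[10]=36, prod[11]=54, prod[12]=81.
prod[13] = max(1×81, 2×54, 3×36, …, 11×2, 12×1) = 108
prod[14] = max(1×108, 2×81, 3×54, …, 12×2, 13×1) = 162
prod[15] = max(1×162, 2×108, 3×81, …, 13×2, 14×1) = 243
prod[16] = max(1×243, 2×162, 3×108, …, 14×2, 15×1) = 324
prod[17] = max(1×324, 2×243, 3×162, …, 15×2, 16×1) = 486
prod[18] = max(1×486, 2×324, 3×243, …, 16×2, 17×1) = 729
prod[19] = max(1×729, 2×486, 3×324, …, 17×2, 18×1) = 972
prod[20] = max(1×972, 2×729, 3×486, …, 18×2, 19×1) = 1458
One optimal split: 3 + 3 + 3 + 3 + 3 + 3 + 2; product 3×3×3×3×3×3×2 = 1458.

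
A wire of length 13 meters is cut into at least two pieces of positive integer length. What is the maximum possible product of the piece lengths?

Let g[k] be the best product for length k (with at least one cut). For each first piece i, the rest contributes max(k−i, g[k−i]).
Small cases: g[2]=1, g[3]=2, g[4]=4, g[5]=6, g[6]=9, g[7]=12.
g[8] = 2×max(6,9) = 2×9 = 18
g[9] = 3×max(6,9) = 3×9 = 27
g[10] = 2×max(8,18) = 2×18 = 36
g[11] = 2×max(9,27) = 2×27 = 54
g[12] = 3×max(9,27) = 3×27 = 81
g[13] = 2×max(11,54) = 2×54 = 108
One optimal split: 3 + 3 + 3 + 2 + 2; product 3×3×3×2×2 = 108.

108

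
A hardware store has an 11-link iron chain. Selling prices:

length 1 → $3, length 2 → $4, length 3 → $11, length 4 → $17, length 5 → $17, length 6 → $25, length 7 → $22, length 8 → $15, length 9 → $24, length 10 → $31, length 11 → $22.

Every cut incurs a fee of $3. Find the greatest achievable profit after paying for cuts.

Consider every possible first cut. v[k] is the best of p[i]+v[k−i] over all sellable i≤k, charging 3 whenever i<k.
v[1] = 3
v[2] = max(3+3-3, 4+0) = 4
v[3] = max(3+4-3, 4+3-3, 11+0) = 11
v[4] = max(3+11-3, 4+4-3, 11+3-3, 17+0) = 17
v[5] = max(3+17-3, 4+11-3, 11+4-3, 17+3-3, 17+0) = 17
v[6] = max(3+17-3, 4+17-3, 11+11-3, 17+4-3, 17+3-3, 25+0) = 25
v[7] = max(3+25-3, 4+17-3, 11+17-3, …, 25+3-3, 22+0) = 25
v[8] = max(3+25-3, 4+25-3, 11+17-3, …, 22+3-3, 15+0) = 31
v[9] = max(3+31-3, 4+25-3, 11+25-3, …, 15+3-3, 24+0) = 33
v[10] = max(3+33-3, 4+31-3, 11+25-3, …, 24+3-3, 31+0) = 39
v[11] = max(3+39-3, 4+33-3, 11+31-3, …, 31+3-3, 22+0) = 39
One optimal plan: pieces 6 + 4 + 1 (2 cuts) → $45 − $6 = $39.

39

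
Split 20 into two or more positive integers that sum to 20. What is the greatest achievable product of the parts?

1458

Fill g[k] for k=2..20: at each k try every first piece i and multiply by the better of (k−i) uncut or g[k−i].
Small cases: g[2]=1, g[3]=2, g[4]=4, g[5]=6, g[6]=9, g[7]=12, g[8]=18, g[9]=27, g[10]=36, g[11]=54, g[12]=81.
g[13] = max(1*81, 2*54, 3*36, …, 11*2, 12*1) = 108
g[14] = max(1*108, 2*81, 3*54, …, 12*2, 13*1) = 162
g[15] = max(1*162, 2*108, 3*81, …, 13*2, 14*1) = 243
g[16] = max(1*243, 2*162, 3*108, …, 14*2, 15*1) = 324
g[17] = max(1*324, 2*243, 3*162, …, 15*2, 16*1) = 486
g[18] = max(1*486, 2*324, 3*243, …, 16*2, 17*1) = 729
g[19] = max(1*729, 2*486, 3*324, …, 17*2, 18*1) = 972
g[20] = max(1*972, 2*729, 3*486, …, 18*2, 19*1) = 1458
One optimal split: 3 + 3 + 3 + 3 + 3 + 3 + 2; product 3*3*3*3*3*3*2 = 1458.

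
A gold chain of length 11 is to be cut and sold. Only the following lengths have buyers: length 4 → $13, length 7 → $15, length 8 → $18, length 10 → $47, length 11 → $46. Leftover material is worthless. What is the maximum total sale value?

Build f[k] bottom-up: f[k] = max over allowed piece i of (p[i] + f[k−i]).
f[1] = 0
f[2] = 0
f[3] = 0
f[4] = 13
f[5] = 13
f[6] = 13
f[7] = max(13+0, 15+0) = 15
f[8] = max(13+13, 15+0, 18+0) = 26
f[9] = max(13+13, 15+0, 18+0) = 26
f[10] = max(13+13, 15+0, 18+0, 47+0) = 47
f[11] = max(13+15, 15+13, 18+0, 47+0, 46+0) = 47
One optimal cutting: pieces 10 with 1 inch of scrap → $47.

47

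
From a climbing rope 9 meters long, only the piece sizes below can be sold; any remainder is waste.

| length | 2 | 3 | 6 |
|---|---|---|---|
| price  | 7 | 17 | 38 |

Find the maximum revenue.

Build r[k] bottom-up: r[k] = max over allowed piece i of (p[i] + r[k−i]).
r[1] = 0
r[2] = 7
r[3] = max(7+0, 17+0) = 17
r[4] = max(7+7, 17+0) = 17
r[5] = max(7+17, 17+7) = 24
r[6] = max(7+17, 17+17, 38+0) = 38
r[7] = max(7+24, 17+17, 38+0) = 38
r[8] = max(7+38, 17+24, 38+7) = 45
r[9] = max(7+38, 17+38, 38+17) = 55
One optimal cutting: 6 + 3 → €55.

55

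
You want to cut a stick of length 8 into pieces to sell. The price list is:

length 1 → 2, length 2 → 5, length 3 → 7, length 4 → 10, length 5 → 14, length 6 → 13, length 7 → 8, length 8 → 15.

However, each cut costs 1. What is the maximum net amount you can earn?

20

Build net[k] bottom-up: net[k] = max over allowed piece i of (p[i] + net[k−i]) − 1 per cut.
net[1] = 2
net[2] = max(2+2-1, 5+0) = 5
net[3] = max(2+5-1, 5+2-1, 7+0) = 7
net[4] = max(2+7-1, 5+5-1, 7+2-1, 10+0) = 10
net[5] = max(2+10-1, 5+7-1, 7+5-1, 10+2-1, 14+0) = 14
net[6] = max(2+14-1, 5+10-1, 7+7-1, 10+5-1, 14+2-1, 13+0) = 15
net[7] = max(2+15-1, 5+14-1, 7+10-1, …, 13+2-1, 8+0) = 18
net[8] = max(2+18-1, 5+15-1, 7+14-1, …, 8+2-1, 15+0) = 20
One optimal plan: pieces 5 + 3 (1 cut) → 21 − 1 = 20.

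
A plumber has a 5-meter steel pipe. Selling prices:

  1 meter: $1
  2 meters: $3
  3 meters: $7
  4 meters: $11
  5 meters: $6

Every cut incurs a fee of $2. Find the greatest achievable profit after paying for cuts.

10

Consider every possible first cut. v[k] is the best of p[i]+v[k−i] over all sellable i≤k, charging 2 whenever i<k.
v[1] = 1
v[2] = 3
v[3] = 7
v[4] = 11
v[5] = 10  (first piece 1, then v[4]=11)
One optimal plan: pieces 4 + 1 (1 cut) → $12 − $2 = $10.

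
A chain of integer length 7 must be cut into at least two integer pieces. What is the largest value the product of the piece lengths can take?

Let P[k] be the best product for length k (with at least one cut). For each first piece i, the rest contributes max(k−i, P[k−i]).
P[2] = 1×max(1,0) = 1×1 = 1
P[3] = 1×max(2,1) = 1×2 = 2
P[4] = 2×max(2,1) = 2×2 = 4
P[5] = 2×max(3,2) = 2×3 = 6
P[6] = 3×max(3,2) = 3×3 = 9
P[7] = 2×max(5,6) = 2×6 = 12
One optimal split: 3 + 2 + 2; product 3×2×2 = 12.

12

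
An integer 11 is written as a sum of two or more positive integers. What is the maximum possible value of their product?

Fill P[k] for k=2..11: at each k try every first piece i and multiply by the better of (k−i) uncut or P[k−i].
P[2] = 1*max(1,0) = 1*1 = 1
P[3] = max(1*2, 2*1) = 2
P[4] = max(1*3, 2*2, 3*1) = 4
P[5] = max(1*4, 2*3, 3*2, 4*1) = 6
P[6] = max(1*6, 2*4, 3*3, 4*2, 5*1) = 9
P[7] = max(1*9, 2*6, 3*4, 4*3, 5*2, 6*1) = 12
P[8] = max(1*12, 2*9, 3*6, …, 6*2, 7*1) = 18
P[9] = max(1*18, 2*12, 3*9, …, 7*2, 8*1) = 27
P[10] = max(1*27, 2*18, 3*12, …, 8*2, 9*1) = 36
P[11] = max(1*36, 2*27, 3*18, …, 9*2, 10*1) = 54
One optimal split: 3 + 3 + 3 + 2; product 3*3*3*2 = 54.

54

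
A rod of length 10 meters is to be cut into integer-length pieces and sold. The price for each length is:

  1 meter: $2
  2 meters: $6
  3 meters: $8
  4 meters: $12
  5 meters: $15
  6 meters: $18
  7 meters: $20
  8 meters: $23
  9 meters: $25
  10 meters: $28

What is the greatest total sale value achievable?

30

Let r[k] be the best obtainable value from length k. For each k, try every first piece i and keep the best of price[i] + r[k−i].
r[1] = 2
r[2] = 6
r[3] = 8  (first piece 1, then r[2]=6)
r[4] = 12  (first piece 2, then r[2]=6)
r[5] = 15
r[6] = 18  (first piece 2, then r[4]=12)
r[7] = 21  (first piece 2, then r[5]=15)
r[8] = 24  (first piece 2, then r[6]=18)
r[9] = 27  (first piece 2, then r[7]=21)
r[10] = 30  (first piece 2, then r[8]=24)
One optimal cutting: 2 + 2 + 2 + 2 + 2 → $6 + $6 + $6 + $6 + $6 = $30.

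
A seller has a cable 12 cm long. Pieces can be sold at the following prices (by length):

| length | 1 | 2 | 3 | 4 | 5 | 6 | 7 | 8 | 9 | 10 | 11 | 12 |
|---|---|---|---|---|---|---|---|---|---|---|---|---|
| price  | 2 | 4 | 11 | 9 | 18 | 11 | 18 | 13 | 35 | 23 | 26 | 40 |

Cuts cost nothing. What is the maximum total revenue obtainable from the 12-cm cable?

Build r[k] bottom-up: r[k] = max over allowed piece i of (p[i] + r[k−i]).
r[1] = 2
r[2] = 4  (first piece 1, then r[1]=2)
r[3] = 11
r[4] = 13  (first piece 1, then r[3]=11)
r[5] = 18
r[6] = 22  (first piece 3, then r[3]=11)
r[7] = 24  (first piece 1, then r[6]=22)
r[8] = 29  (first piece 3, then r[5]=18)
r[9] = 35
r[10] = 37  (first piece 1, then r[9]=35)
r[11] = 40  (first piece 3, then r[8]=29)
r[12] = 46  (first piece 3, then r[9]=35)
One optimal cutting: 9 + 3 → $35 + $11 = $46.

46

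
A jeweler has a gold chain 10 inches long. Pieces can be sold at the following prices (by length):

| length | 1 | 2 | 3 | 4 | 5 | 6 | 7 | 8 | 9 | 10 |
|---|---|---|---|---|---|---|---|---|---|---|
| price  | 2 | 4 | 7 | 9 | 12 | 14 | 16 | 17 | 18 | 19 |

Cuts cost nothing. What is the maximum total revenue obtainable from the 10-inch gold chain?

24

Build v[k] bottom-up: v[k] = max over allowed piece i of (p[i] + v[k−i]).
v[1] = 2
v[2] = 4  (first piece 1, then v[1]=2)
v[3] = 7
v[4] = 9  (first piece 1, then v[3]=7)
v[5] = 12
v[6] = 14  (first piece 1, then v[5]=12)
v[7] = 16  (first piece 1, then v[6]=14)
v[8] = 19  (first piece 3, then v[5]=12)
v[9] = 21  (first piece 1, then v[8]=19)
v[10] = 24  (first piece 5, then v[5]=12)
One optimal cutting: 5 + 5 → $12 + $12 = $24.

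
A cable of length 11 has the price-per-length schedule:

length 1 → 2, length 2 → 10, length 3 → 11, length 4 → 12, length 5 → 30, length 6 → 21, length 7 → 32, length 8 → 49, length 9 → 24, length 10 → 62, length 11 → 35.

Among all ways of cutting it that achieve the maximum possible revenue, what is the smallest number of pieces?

Consider every possible first cut. r[k] is the best of p[i]+r[k−i] over all sellable i≤k.
r[1] = 2
r[2] = max(2+2, 10+0) = 10
r[3] = max(2+10, 10+2, 11+0) = 12
r[4] = max(2+12, 10+10, 11+2, 12+0) = 20
r[5] = max(2+20, 10+12, 11+10, 12+2, 30+0) = 30
r[6] = max(2+30, 10+20, 11+12, 12+10, 30+2, 21+0) = 32
r[7] = max(2+32, 10+30, 11+20, …, 21+2, 32+0) = 40
r[8] = max(2+40, 10+32, 11+30, …, 32+2, 49+0) = 49
r[9] = max(2+49, 10+40, 11+32, …, 49+2, 24+0) = 51
r[10] = max(2+51, 10+49, 11+40, …, 24+2, 62+0) = 62
r[11] = max(2+62, 10+51, 11+49, …, 62+2, 35+0) = 64
Maximum revenue is 64.
Now minimize piece count subject to staying optimal: for each k, pieces[k] = 1 + min over i with p[i]+r[k−i]=r[k] of pieces[k−i].
pieces[8] = 1
pieces[9] = 2
pieces[10] = 1
pieces[11] = 2

2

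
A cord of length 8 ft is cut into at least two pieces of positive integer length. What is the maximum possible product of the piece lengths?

Fill prod[k] for k=2..8: at each k try every first piece i and multiply by the better of (k−i) uncut or prod[k−i].
prod[2] = 1*max(1,0) = 1*1 = 1
prod[3] = max(1*2, 2*1) = 2
prod[4] = max(1*3, 2*2, 3*1) = 4
prod[5] = max(1*4, 2*3, 3*2, 4*1) = 6
prod[6] = max(1*6, 2*4, 3*3, 4*2, 5*1) = 9
prod[7] = max(1*9, 2*6, 3*4, 4*3, 5*2, 6*1) = 12
prod[8] = max(1*12, 2*9, 3*6, …, 6*2, 7*1) = 18
One optimal split: 3 + 3 + 2; product 3*3*2 = 18.

18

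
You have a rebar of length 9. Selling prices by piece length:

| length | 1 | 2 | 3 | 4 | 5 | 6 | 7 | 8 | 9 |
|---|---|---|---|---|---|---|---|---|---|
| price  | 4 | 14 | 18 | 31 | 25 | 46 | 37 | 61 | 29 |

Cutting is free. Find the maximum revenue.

66

Let v[k] be the best obtainable value from length k. For each k, try every first piece i and keep the best of price[i] + v[k−i].
v[1] = 4
v[2] = max(4+4, 14+0) = 14
v[3] = max(4+14, 14+4, 18+0) = 18
v[4] = max(4+18, 14+14, 18+4, 31+0) = 31
v[5] = max(4+31, 14+18, 18+14, 31+4, 25+0) = 35
v[6] = max(4+35, 14+31, 18+18, 31+14, 25+4, 46+0) = 46
v[7] = max(4+46, 14+35, 18+31, …, 46+4, 37+0) = 50
v[8] = max(4+50, 14+46, 18+35, …, 37+4, 61+0) = 62
v[9] = max(4+62, 14+50, 18+46, …, 61+4, 29+0) = 66
One optimal cutting: 4 + 4 + 1 → ₹31 + ₹31 + ₹4 = ₹66.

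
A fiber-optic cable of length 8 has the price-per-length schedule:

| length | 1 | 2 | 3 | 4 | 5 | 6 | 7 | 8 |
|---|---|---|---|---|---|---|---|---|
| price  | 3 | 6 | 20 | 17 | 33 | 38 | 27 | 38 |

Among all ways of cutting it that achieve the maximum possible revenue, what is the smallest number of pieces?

Build r[k] bottom-up: r[k] = max over allowed piece i of (p[i] + r[k−i]).
r[1] = 3
r[2] = max(3+3, 6+0) = 6
r[3] = max(3+6, 6+3, 20+0) = 20
r[4] = max(3+20, 6+6, 20+3, 17+0) = 23
r[5] = max(3+23, 6+20, 20+6, 17+3, 33+0) = 33
r[6] = max(3+33, 6+23, 20+20, 17+6, 33+3, 38+0) = 40
r[7] = max(3+40, 6+33, 20+23, …, 38+3, 27+0) = 43
r[8] = max(3+43, 6+40, 20+33, …, 27+3, 38+0) = 53
Maximum revenue is $53.
Now minimize piece count subject to staying optimal: for each k, pieces[k] = 1 + min over i with p[i]+r[k−i]=r[k] of pieces[k−i].
pieces[5] = 1
pieces[6] = 2
pieces[7] = 3
pieces[8] = 2

2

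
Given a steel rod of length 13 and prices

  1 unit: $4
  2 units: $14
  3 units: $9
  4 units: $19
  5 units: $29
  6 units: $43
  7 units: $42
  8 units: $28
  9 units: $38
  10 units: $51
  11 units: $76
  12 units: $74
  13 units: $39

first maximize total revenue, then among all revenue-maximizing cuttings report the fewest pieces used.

Let r[k] be the best obtainable value from length k. For each k, try every first piece i and keep the best of price[i] + r[k−i].
r[1] = 4
r[2] = 14
r[3] = 18  (first piece 1, then r[2]=14)
r[4] = 28  (first piece 2, then r[2]=14)
r[5] = 32  (first piece 1, then r[4]=28)
r[6] = 43
r[7] = 47  (first piece 1, then r[6]=43)
r[8] = 57  (first piece 2, then r[6]=43)
r[9] = 61  (first piece 1, then r[8]=57)
r[10] = 71  (first piece 2, then r[8]=57)
r[11] = 76
r[12] = 86  (first piece 6, then r[6]=43)
r[13] = 90  (first piece 1, then r[12]=86)
Maximum revenue is $90.
Now minimize piece count subject to staying optimal: for each k, pieces[k] = 1 + min over i with p[i]+r[k−i]=r[k] of pieces[k−i].
pieces[10] = 3
pieces[11] = 1
pieces[12] = 2
pieces[13] = 2

2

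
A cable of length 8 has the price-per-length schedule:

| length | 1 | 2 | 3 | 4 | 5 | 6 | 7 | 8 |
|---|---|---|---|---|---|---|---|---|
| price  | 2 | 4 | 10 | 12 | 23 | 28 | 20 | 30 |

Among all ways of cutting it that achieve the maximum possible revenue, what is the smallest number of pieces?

2

Let r[k] be the best obtainable value from length k. For each k, try every first piece i and keep the best of price[i] + r[k−i].
r[1] = 2
r[2] = max(2+2, 4+0) = 4
r[3] = max(2+4, 4+2, 10+0) = 10
r[4] = max(2+10, 4+4, 10+2, 12+0) = 12
r[5] = max(2+12, 4+10, 10+4, 12+2, 23+0) = 23
r[6] = max(2+23, 4+12, 10+10, 12+4, 23+2, 28+0) = 28
r[7] = max(2+28, 4+23, 10+12, …, 28+2, 20+0) = 30
r[8] = max(2+30, 4+28, 10+23, …, 20+2, 30+0) = 33
Maximum revenue is $33.
Now minimize piece count subject to staying optimal: for each k, pieces[k] = 1 + min over i with p[i]+r[k−i]=r[k] of pieces[k−i].
pieces[5] = 1
pieces[6] = 1
pieces[7] = 2
pieces[8] = 2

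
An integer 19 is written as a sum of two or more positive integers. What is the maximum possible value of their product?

Fill m[k] for k=2..19: at each k try every first piece i and multiply by the better of (k−i) uncut or m[k−i].
m[2] = 1×max(1,0) = 1×1 = 1
m[3] = max(1×2, 2×1) = 2
m[4] = max(1×3, 2×2, 3×1) = 4
m[5] = max(1×4, 2×3, 3×2, 4×1) = 6
m[6] = max(1×6, 2×4, 3×3, 4×2, 5×1) = 9
m[7] = max(1×9, 2×6, 3×4, 4×3, 5×2, 6×1) = 12
m[8] = max(1×12, 2×9, 3×6, …, 6×2, 7×1) = 18
m[9] = max(1×18, 2×12, 3×9, …, 7×2, 8×1) = 27
m[10] = max(1×27, 2×18, 3×12, …, 8×2, 9×1) = 36
m[11] = max(1×36, 2×27, 3×18, …, 9×2, 10×1) = 54
m[12] = max(1×54, 2×36, 3×27, …, 10×2, 11×1) = 81
m[13] = max(1×81, 2×54, 3×36, …, 11×2, 12×1) = 108
m[14] = max(1×108, 2×81, 3×54, …, 12×2, 13×1) = 162
m[15] = max(1×162, 2×108, 3×81, …, 13×2, 14×1) = 243
m[16] = max(1×243, 2×162, 3×108, …, 14×2, 15×1) = 324
m[17] = max(1×324, 2×243, 3×162, …, 15×2, 16×1) = 486
m[18] = max(1×486, 2×324, 3×243, …, 16×2, 17×1) = 729
m[19] = max(1×729, 2×486, 3×324, …, 17×2, 18×1) = 972
One optimal split: 3 + 3 + 3 + 3 + 3 + 2 + 2; product 3×3×3×3×3×2×2 = 972.

972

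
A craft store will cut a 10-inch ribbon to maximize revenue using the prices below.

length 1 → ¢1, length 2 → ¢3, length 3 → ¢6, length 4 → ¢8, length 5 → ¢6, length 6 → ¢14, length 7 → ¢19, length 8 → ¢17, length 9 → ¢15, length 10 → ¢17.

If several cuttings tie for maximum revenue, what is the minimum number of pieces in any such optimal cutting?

Let r[k] be the best obtainable value from length k. For each k, try every first piece i and keep the best of price[i] + r[k−i].
r[1] = 1
r[2] = 3
r[3] = 6
r[4] = 8
r[5] = 9  (first piece 1, then r[4]=8)
r[6] = 14
r[7] = 19
r[8] = 20  (first piece 1, then r[7]=19)
r[9] = 22  (first piece 2, then r[7]=19)
r[10] = 25  (first piece 3, then r[7]=19)
Maximum revenue is ¢25.
Now minimize piece count subject to staying optimal: for each k, pieces[k] = 1 + min over i with p[i]+r[k−i]=r[k] of pieces[k−i].
pieces[7] = 1
pieces[8] = 2
pieces[9] = 2
pieces[10] = 2

2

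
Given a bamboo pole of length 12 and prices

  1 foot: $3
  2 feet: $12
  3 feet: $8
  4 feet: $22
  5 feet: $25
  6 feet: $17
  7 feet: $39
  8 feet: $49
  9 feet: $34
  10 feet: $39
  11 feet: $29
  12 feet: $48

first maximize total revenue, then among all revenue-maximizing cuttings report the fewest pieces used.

3

Build r[k] bottom-up: r[k] = max over allowed piece i of (p[i] + r[k−i]).
r[1] = 3
r[2] = 12
r[3] = 15  (first piece 1, then r[2]=12)
r[4] = 24  (first piece 2, then r[2]=12)
r[5] = 27  (first piece 1, then r[4]=24)
r[6] = 36  (first piece 2, then r[4]=24)
r[7] = 39  (first piece 1, then r[6]=36)
r[8] = 49
r[9] = 52  (first piece 1, then r[8]=49)
r[10] = 61  (first piece 2, then r[8]=49)
r[11] = 64  (first piece 1, then r[10]=61)
r[12] = 73  (first piece 2, then r[10]=61)
Maximum revenue is $73.
Now minimize piece count subject to staying optimal: for each k, pieces[k] = 1 + min over i with p[i]+r[k−i]=r[k] of pieces[k−i].
pieces[9] = 2
pieces[10] = 2
pieces[11] = 3
pieces[12] = 3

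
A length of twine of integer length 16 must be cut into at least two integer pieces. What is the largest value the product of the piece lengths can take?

Let g[k] be the best product for length k (with at least one cut). For each first piece i, the rest contributes max(k−i, g[k−i]).
g[2] = 1*max(1,0) = 1*1 = 1
g[3] = 1*max(2,1) = 1*2 = 2
g[4] = 2*max(2,1) = 2*2 = 4
g[5] = 2*max(3,2) = 2*3 = 6
g[6] = 3*max(3,2) = 3*3 = 9
g[7] = 2*max(5,6) = 2*6 = 12
g[8] = 2*max(6,9) = 2*9 = 18
g[9] = 3*max(6,9) = 3*9 = 27
g[10] = 2*max(8,18) = 2*18 = 36
g[11] = 2*max(9,27) = 2*27 = 54
g[12] = 3*max(9,27) = 3*27 = 81
g[13] = 2*max(11,54) = 2*54 = 108
g[14] = 2*max(12,81) = 2*81 = 162
g[15] = 3*max(12,81) = 3*81 = 243
g[16] = 2*max(14,162) = 2*162 = 324
One optimal split: 3 + 3 + 3 + 3 + 2 + 2; product 3*3*3*3*2*2 = 324.

324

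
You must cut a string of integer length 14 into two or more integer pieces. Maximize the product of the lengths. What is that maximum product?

162

Define f[k] = max over 1≤i<k of i · max(k−i, f[k−i]); the inner max lets the remainder stay uncut if that's better.
Small cases: f[2]=1, f[3]=2, f[4]=4, f[5]=6, f[6]=9.
f[7] = max(1×9, 2×6, 3×4, 4×3, 5×2, 6×1) = 12
f[8] = max(1×12, 2×9, 3×6, …, 6×2, 7×1) = 18
f[9] = max(1×18, 2×12, 3×9, …, 7×2, 8×1) = 27
f[10] = max(1×27, 2×18, 3×12, …, 8×2, 9×1) = 36
f[11] = max(1×36, 2×27, 3×18, …, 9×2, 10×1) = 54
f[12] = max(1×54, 2×36, 3×27, …, 10×2, 11×1) = 81
f[13] = max(1×81, 2×54, 3×36, …, 11×2, 12×1) = 108
f[14] = max(1×108, 2×81, 3×54, …, 12×2, 13×1) = 162
One optimal split: 3 + 3 + 3 + 3 + 2; product 3×3×3×3×2 = 162.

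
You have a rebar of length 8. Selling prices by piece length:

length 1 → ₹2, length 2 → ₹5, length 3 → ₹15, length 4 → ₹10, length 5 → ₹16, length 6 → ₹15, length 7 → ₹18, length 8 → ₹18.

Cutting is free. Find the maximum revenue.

Consider every possible first cut. R[k] is the best of p[i]+R[k−i] over all sellable i≤k.
R[1] = 2
R[2] = 5
R[3] = 15
R[4] = 17  (first piece 1, then R[3]=15)
R[5] = 20  (first piece 2, then R[3]=15)
R[6] = 30  (first piece 3, then R[3]=15)
R[7] = 32  (first piece 1, then R[6]=30)
R[8] = 35  (first piece 2, then R[6]=30)
One optimal cutting: 3 + 3 + 2 → ₹15 + ₹15 + ₹5 = ₹35.

35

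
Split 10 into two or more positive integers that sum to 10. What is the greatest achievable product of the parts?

Let m[k] be the best product for length k (with at least one cut). For each first piece i, the rest contributes max(k−i, m[k−i]).
m[2] = 1×max(1,0) = 1×1 = 1
m[3] = 1×max(2,1) = 1×2 = 2
m[4] = 2×max(2,1) = 2×2 = 4
m[5] = 2×max(3,2) = 2×3 = 6
m[6] = 3×max(3,2) = 3×3 = 9
m[7] = 2×max(5,6) = 2×6 = 12
m[8] = 2×max(6,9) = 2×9 = 18
m[9] = 3×max(6,9) = 3×9 = 27
m[10] = 2×max(8,18) = 2×18 = 36
One optimal split: 3 + 3 + 2 + 2; product 3×3×2×2 = 36.

36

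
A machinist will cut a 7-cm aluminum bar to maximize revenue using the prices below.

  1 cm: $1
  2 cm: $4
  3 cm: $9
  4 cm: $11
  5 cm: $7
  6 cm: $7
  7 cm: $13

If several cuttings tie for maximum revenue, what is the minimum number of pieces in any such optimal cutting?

2

Let r[k] be the best obtainable value from length k. For each k, try every first piece i and keep the best of price[i] + r[k−i].
r[1] = 1
r[2] = max(1+1, 4+0) = 4
r[3] = max(1+4, 4+1, 9+0) = 9
r[4] = max(1+9, 4+4, 9+1, 11+0) = 11
r[5] = max(1+11, 4+9, 9+4, 11+1, 7+0) = 13
r[6] = max(1+13, 4+11, 9+9, 11+4, 7+1, 7+0) = 18
r[7] = max(1+18, 4+13, 9+11, …, 7+1, 13+0) = 20
Maximum revenue is $20.
Now minimize piece count subject to staying optimal: for each k, pieces[k] = 1 + min over i with p[i]+r[k−i]=r[k] of pieces[k−i].
pieces[4] = 1
pieces[5] = 2
pieces[6] = 2
pieces[7] = 2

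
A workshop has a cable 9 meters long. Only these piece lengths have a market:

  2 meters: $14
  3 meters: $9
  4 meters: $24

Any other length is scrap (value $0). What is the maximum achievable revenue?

56

Let r[k] be the best obtainable value from length k. For each k, try every first piece i and keep the best of price[i] + r[k−i].
r[1] = 0
r[2] = 14
r[3] = max(14+0, 9+0) = 14
r[4] = max(14+14, 9+0, 24+0) = 28
r[5] = max(14+14, 9+14, 24+0) = 28
r[6] = max(14+28, 9+14, 24+14) = 42
r[7] = max(14+28, 9+28, 24+14) = 42
r[8] = max(14+42, 9+28, 24+28) = 56
r[9] = max(14+42, 9+42, 24+28) = 56
One optimal cutting: pieces 2 + 2 + 2 + 2 with 1 meter of scrap → $56.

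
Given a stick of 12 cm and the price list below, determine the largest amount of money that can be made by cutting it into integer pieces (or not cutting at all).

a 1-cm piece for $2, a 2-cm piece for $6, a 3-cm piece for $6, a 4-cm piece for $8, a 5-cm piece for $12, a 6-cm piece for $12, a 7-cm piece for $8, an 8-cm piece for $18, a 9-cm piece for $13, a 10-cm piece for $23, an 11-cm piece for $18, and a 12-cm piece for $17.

36

Let R[k] be the best obtainable value from length k. For each k, try every first piece i and keep the best of price[i] + R[k−i].
R[1] = 2
R[2] = 6
R[3] = 8  (first piece 1, then R[2]=6)
R[4] = 12  (first piece 2, then R[2]=6)
R[5] = 14  (first piece 1, then R[4]=12)
R[6] = 18  (first piece 2, then R[4]=12)
R[7] = 20  (first piece 1, then R[6]=18)
R[8] = 24  (first piece 2, then R[6]=18)
R[9] = 26  (first piece 1, then R[8]=24)
R[10] = 30  (first piece 2, then R[8]=24)
R[11] = 32  (first piece 1, then R[10]=30)
R[12] = 36  (first piece 2, then R[10]=30)
One optimal cutting: 2 + 2 + 2 + 2 + 2 + 2 → $6 + $6 + $6 + $6 + $6 + $6 = $36.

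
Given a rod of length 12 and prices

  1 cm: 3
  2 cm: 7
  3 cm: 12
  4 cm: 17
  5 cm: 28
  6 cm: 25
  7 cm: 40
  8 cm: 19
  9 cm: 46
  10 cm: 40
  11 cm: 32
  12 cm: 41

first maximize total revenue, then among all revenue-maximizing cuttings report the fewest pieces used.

2

Let r[k] be the best obtainable value from length k. For each k, try every first piece i and keep the best of price[i] + r[k−i].
r[1] = 3
r[2] = 7
r[3] = 12
r[4] = 17
r[5] = 28
r[6] = 31  (first piece 1, then r[5]=28)
r[7] = 40
r[8] = 43  (first piece 1, then r[7]=40)
r[9] = 47  (first piece 2, then r[7]=40)
r[10] = 56  (first piece 5, then r[5]=28)
r[11] = 59  (first piece 1, then r[10]=56)
r[12] = 68  (first piece 5, then r[7]=40)
Maximum revenue is 68.
Now minimize piece count subject to staying optimal: for each k, pieces[k] = 1 + min over i with p[i]+r[k−i]=r[k] of pieces[k−i].
pieces[9] = 2
pieces[10] = 2
pieces[11] = 3
pieces[12] = 2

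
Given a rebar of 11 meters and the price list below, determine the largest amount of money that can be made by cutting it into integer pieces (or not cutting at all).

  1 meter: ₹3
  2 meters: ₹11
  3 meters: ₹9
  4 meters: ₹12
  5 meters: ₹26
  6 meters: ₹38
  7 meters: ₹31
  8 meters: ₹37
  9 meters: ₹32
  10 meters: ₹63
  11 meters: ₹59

Consider every possible first cut. r[k] is the best of p[i]+r[k−i] over all sellable i≤k.
r[1] = 3
r[2] = max(3+3, 11+0) = 11
r[3] = max(3+11, 11+3, 9+0) = 14
r[4] = max(3+14, 11+11, 9+3, 12+0) = 22
r[5] = max(3+22, 11+14, 9+11, 12+3, 26+0) = 26
r[6] = max(3+26, 11+22, 9+14, 12+11, 26+3, 38+0) = 38
r[7] = max(3+38, 11+26, 9+22, …, 38+3, 31+0) = 41
r[8] = max(3+41, 11+38, 9+26, …, 31+3, 37+0) = 49
r[9] = max(3+49, 11+41, 9+38, …, 37+3, 32+0) = 52
r[10] = max(3+52, 11+49, 9+41, …, 32+3, 63+0) = 63
r[11] = max(3+63, 11+52, 9+49, …, 63+3, 59+0) = 66
One optimal cutting: 10 + 1 → ₹63 + ₹3 = ₹66.

66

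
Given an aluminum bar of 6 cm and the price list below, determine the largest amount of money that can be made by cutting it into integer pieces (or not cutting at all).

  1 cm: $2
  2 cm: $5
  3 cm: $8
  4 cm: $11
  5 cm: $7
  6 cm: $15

Consider every possible first cut. v[k] is the best of p[i]+v[k−i] over all sellable i≤k.
v[1] = 2
v[2] = max(2+2, 5+0) = 5
v[3] = max(2+5, 5+2, 8+0) = 8
v[4] = max(2+8, 5+5, 8+2, 11+0) = 11
v[5] = max(2+11, 5+8, 8+5, 11+2, 7+0) = 13
v[6] = max(2+13, 5+11, 8+8, 11+5, 7+2, 15+0) = 16
One optimal cutting: 4 + 2 → $11 + $5 = $16.

16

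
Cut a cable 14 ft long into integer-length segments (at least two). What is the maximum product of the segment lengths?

Let f[k] be the best product for length k (with at least one cut). For each first piece i, the rest contributes max(k−i, f[k−i]).
f[2] = 1*max(1,0) = 1*1 = 1
f[3] = max(1*2, 2*1) = 2
f[4] = max(1*3, 2*2, 3*1) = 4
f[5] = max(1*4, 2*3, 3*2, 4*1) = 6
f[6] = max(1*6, 2*4, 3*3, 4*2, 5*1) = 9
f[7] = max(1*9, 2*6, 3*4, 4*3, 5*2, 6*1) = 12
f[8] = max(1*12, 2*9, 3*6, …, 6*2, 7*1) = 18
f[9] = max(1*18, 2*12, 3*9, …, 7*2, 8*1) = 27
f[10] = max(1*27, 2*18, 3*12, …, 8*2, 9*1) = 36
f[11] = max(1*36, 2*27, 3*18, …, 9*2, 10*1) = 54
f[12] = max(1*54, 2*36, 3*27, …, 10*2, 11*1) = 81
f[13] = max(1*81, 2*54, 3*36, …, 11*2, 12*1) = 108
f[14] = max(1*108, 2*81, 3*54, …, 12*2, 13*1) = 162
One optimal split: 3 + 3 + 3 + 3 + 2; product 3*3*3*3*2 = 162.

162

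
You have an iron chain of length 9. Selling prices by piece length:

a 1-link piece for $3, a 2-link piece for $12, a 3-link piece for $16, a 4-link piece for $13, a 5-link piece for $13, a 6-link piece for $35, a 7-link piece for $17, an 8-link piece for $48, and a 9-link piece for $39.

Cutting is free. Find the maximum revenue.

52

Let r[k] be the best obtainable value from length k. For each k, try every first piece i and keep the best of price[i] + r[k−i].
r[1] = 3
r[2] = max(3+3, 12+0) = 12
r[3] = max(3+12, 12+3, 16+0) = 16
r[4] = max(3+16, 12+12, 16+3, 13+0) = 24
r[5] = max(3+24, 12+16, 16+12, 13+3, 13+0) = 28
r[6] = max(3+28, 12+24, 16+16, 13+12, 13+3, 35+0) = 36
r[7] = max(3+36, 12+28, 16+24, …, 35+3, 17+0) = 40
r[8] = max(3+40, 12+36, 16+28, …, 17+3, 48+0) = 48
r[9] = max(3+48, 12+40, 16+36, …, 48+3, 39+0) = 52
One optimal cutting: 3 + 2 + 2 + 2 → $16 + $12 + $12 + $12 = $52.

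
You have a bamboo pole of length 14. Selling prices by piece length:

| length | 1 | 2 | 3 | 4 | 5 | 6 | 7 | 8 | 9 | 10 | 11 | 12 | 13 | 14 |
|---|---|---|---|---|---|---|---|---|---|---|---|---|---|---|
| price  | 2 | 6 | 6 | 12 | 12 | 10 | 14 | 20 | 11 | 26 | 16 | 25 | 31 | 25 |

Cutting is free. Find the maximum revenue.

Build r[k] bottom-up: r[k] = max over allowed piece i of (p[i] + r[k−i]).
r[1] = 2
r[2] = max(2+2, 6+0) = 6
r[3] = max(2+6, 6+2, 6+0) = 8
r[4] = max(2+8, 6+6, 6+2, 12+0) = 12
r[5] = max(2+12, 6+8, 6+6, 12+2, 12+0) = 14
r[6] = max(2+14, 6+12, 6+8, 12+6, 12+2, 10+0) = 18
r[7] = max(2+18, 6+14, 6+12, …, 10+2, 14+0) = 20
r[8] = max(2+20, 6+18, 6+14, …, 14+2, 20+0) = 24
r[9] = max(2+24, 6+20, 6+18, …, 20+2, 11+0) = 26
r[10] = max(2+26, 6+24, 6+20, …, 11+2, 26+0) = 30
r[11] = max(2+30, 6+26, 6+24, …, 26+2, 16+0) = 32
r[12] = max(2+32, 6+30, 6+26, …, 16+2, 25+0) = 36
r[13] = max(2+36, 6+32, 6+30, …, 25+2, 31+0) = 38
r[14] = max(2+38, 6+36, 6+32, …, 31+2, 25+0) = 42
One optimal cutting: 2 + 2 + 2 + 2 + 2 + 2 + 2 → $6 + $6 + $6 + $6 + $6 + $6 + $6 = $42.

42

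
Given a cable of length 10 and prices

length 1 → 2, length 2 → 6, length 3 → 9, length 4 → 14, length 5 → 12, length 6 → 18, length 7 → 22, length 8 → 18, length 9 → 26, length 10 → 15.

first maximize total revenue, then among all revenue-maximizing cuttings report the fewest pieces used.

Build r[k] bottom-up: r[k] = max over allowed piece i of (p[i] + r[k−i]).
r[1] = 2
r[2] = 6
r[3] = 9
r[4] = 14
r[5] = 16  (first piece 1, then r[4]=14)
r[6] = 20  (first piece 2, then r[4]=14)
r[7] = 23  (first piece 3, then r[4]=14)
r[8] = 28  (first piece 4, then r[4]=14)
r[9] = 30  (first piece 1, then r[8]=28)
r[10] = 34  (first piece 2, then r[8]=28)
Maximum revenue is 34.
Now minimize piece count subject to staying optimal: for each k, pieces[k] = 1 + min over i with p[i]+r[k−i]=r[k] of pieces[k−i].
pieces[7] = 2
pieces[8] = 2
pieces[9] = 3
pieces[10] = 3

3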